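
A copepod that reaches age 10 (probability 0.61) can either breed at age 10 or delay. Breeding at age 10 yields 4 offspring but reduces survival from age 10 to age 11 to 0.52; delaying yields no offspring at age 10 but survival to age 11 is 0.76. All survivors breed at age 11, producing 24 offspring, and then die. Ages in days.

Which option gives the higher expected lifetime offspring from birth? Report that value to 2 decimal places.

11.13

breed at age 10: R₀ = 0.61 × (4 + 0.52 × 24) = 0.61 × 16.4800 = 10.0528
delay to age 11: R₀ = 0.61 × (0.76 × 24) = 0.61 × 18.2400 = 11.1264
Higher: delay to age 11 (11.1264).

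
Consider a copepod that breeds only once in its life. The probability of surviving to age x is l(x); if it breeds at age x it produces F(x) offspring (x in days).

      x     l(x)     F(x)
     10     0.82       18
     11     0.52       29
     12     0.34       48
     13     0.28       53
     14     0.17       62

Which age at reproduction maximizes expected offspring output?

12

Expected offspring if breeding at age x = l(x) × F(x):
  age 10: 0.82 × 18 = 14.760
  age 11: 0.52 × 29 = 15.080
  age 12: 0.34 × 48 = 16.320
  age 13: 0.28 × 53 = 14.840
  age 14: 0.17 × 62 = 10.540
Maximum at age 12 (16.320).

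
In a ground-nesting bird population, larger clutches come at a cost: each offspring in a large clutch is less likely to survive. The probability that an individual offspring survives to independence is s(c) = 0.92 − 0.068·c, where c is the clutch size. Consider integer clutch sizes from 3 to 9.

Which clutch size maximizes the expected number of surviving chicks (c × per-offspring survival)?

Expected surviving chicks = c × s(c):
  c=3: 3 × 0.716 = 2.148
  c=4: 4 × 0.648 = 2.592
  c=5: 5 × 0.580 = 2.900
  c=6: 6 × 0.512 = 3.072
  c=7: 7 × 0.444 = 3.108
  c=8: 8 × 0.376 = 3.008
  c=9: 9 × 0.308 = 2.772
Maximum at c = 7 (3.108 surviving chicks).

7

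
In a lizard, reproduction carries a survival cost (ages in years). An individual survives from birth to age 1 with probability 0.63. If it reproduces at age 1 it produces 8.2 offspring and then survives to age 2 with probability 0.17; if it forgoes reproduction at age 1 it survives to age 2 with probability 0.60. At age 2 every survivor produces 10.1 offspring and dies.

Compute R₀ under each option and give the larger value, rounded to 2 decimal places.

6.25

breed at age 1: R₀ = 0.63 × (8.2 + 0.17 × 10.1) = 0.63 × 9.9170 = 6.2477
delay to age 2: R₀ = 0.63 × (0.60 × 10.1) = 0.63 × 6.0600 = 3.8178
Higher: breed at age 1 (6.2477).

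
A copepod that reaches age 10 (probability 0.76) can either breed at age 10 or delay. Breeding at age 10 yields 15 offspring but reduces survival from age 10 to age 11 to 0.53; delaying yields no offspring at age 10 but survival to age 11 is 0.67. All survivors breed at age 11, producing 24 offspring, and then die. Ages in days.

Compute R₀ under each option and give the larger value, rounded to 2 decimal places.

breed at age 10: R₀ = 0.76 × (15 + 0.53 × 24) = 0.76 × 27.7200 = 21.0672
delay to age 11: R₀ = 0.76 × (0.67 × 24) = 0.76 × 16.0800 = 12.2208
Higher: breed at age 10 (21.0672).

21.07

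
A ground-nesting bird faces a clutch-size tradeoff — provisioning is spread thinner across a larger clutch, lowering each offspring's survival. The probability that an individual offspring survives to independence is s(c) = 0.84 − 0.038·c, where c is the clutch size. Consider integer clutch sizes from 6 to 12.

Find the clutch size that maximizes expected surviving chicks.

11

Expected surviving chicks = c × s(c):
  c=6: 6 × 0.612 = 3.672
  c=7: 7 × 0.574 = 4.018
  c=8: 8 × 0.536 = 4.288
  c=9: 9 × 0.498 = 4.482
  c=10: 10 × 0.460 = 4.600
  c=11: 11 × 0.422 = 4.642
  c=12: 12 × 0.384 = 4.608
Maximum at c = 11 (4.642 surviving chicks).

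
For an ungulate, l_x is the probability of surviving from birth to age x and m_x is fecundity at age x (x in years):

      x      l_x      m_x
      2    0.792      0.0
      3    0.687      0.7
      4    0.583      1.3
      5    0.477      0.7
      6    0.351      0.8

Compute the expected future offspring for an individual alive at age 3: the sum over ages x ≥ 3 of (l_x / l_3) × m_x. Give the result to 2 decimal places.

2.70

l_3 = 0.687. Conditional survival from age 3 to x is l_x / l_3.
  x=3: (0.687/0.687) × 0.7 = 0.7000
  x=4: (0.583/0.687) × 1.3 = 1.1032
  x=5: (0.477/0.687) × 0.7 = 0.4860
  x=6: (0.351/0.687) × 0.8 = 0.4087
Sum = 0.7000 + 1.1032 + 0.4860 + 0.4087 = 2.6980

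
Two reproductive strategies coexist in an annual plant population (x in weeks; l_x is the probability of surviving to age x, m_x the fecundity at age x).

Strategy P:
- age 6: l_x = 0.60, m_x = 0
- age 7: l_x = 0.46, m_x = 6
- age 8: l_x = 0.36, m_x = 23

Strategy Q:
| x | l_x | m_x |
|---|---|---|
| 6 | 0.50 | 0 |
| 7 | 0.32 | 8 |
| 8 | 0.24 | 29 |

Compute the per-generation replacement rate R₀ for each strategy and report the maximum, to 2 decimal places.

11.04

Strategy P: R₀ = 0.60×0 + 0.46×6 + 0.36×23 = 11.0400
Strategy Q: R₀ = 0.50×0 + 0.32×8 + 0.24×29 = 9.5200
Highest R₀: strategy P with 11.0400.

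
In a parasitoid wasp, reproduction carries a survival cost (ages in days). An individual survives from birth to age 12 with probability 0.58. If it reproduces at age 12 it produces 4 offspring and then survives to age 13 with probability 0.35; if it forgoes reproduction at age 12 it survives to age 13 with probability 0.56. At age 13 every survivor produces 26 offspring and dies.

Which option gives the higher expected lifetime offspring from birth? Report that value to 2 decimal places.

8.44

breed at age 12: R₀ = 0.58 × (4 + 0.35 × 26) = 0.58 × 13.1000 = 7.5980
delay to age 13: R₀ = 0.58 × (0.56 × 26) = 0.58 × 14.5600 = 8.4448
Higher: delay to age 13 (8.4448).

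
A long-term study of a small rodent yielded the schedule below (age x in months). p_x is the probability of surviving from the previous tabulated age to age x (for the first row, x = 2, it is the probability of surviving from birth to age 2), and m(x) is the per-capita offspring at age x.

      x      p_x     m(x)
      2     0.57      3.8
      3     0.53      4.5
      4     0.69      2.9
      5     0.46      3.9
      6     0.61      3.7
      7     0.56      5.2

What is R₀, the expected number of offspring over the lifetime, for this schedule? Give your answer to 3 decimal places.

4.891

Survivorship from birth: l_x = p_2·p_3·…·p_x.
  l_2 = 0.57000
  l_3 = 0.30210
  l_4 = 0.20845
  l_5 = 0.09589
  l_6 = 0.05849
  l_7 = 0.03275
R₀ = Σ l_x m(x):
  age 2: 0.57000 × 3.8 = 2.1660
  age 3: 0.30210 × 4.5 = 1.3594
  age 4: 0.20845 × 2.9 = 0.6045
  age 5: 0.09589 × 3.9 = 0.3740
  age 6: 0.05849 × 3.7 = 0.2164
  age 7: 0.03275 × 5.2 = 0.1703
R₀ = 2.1660 + 1.3594 + 0.6045 + 0.3740 + 0.2164 + 0.1703 = 4.8906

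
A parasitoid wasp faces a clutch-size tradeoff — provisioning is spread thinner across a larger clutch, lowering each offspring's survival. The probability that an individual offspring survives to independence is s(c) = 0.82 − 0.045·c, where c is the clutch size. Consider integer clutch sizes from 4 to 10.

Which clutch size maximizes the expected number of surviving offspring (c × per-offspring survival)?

9

Expected surviving offspring = c × s(c):
  c=4: 4 × 0.640 = 2.560
  c=5: 5 × 0.595 = 2.975
  c=6: 6 × 0.550 = 3.300
  c=7: 7 × 0.505 = 3.535
  c=8: 8 × 0.460 = 3.680
  c=9: 9 × 0.415 = 3.735
  c=10: 10 × 0.370 = 3.700
Maximum at c = 9 (3.735 surviving offspring).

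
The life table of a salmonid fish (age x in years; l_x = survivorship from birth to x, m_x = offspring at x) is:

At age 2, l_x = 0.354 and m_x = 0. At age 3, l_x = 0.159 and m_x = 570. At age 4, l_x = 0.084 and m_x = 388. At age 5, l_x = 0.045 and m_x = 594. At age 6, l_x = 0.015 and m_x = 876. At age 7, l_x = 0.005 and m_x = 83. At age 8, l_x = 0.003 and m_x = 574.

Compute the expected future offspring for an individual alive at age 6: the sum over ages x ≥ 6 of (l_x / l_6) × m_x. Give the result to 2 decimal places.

l_6 = 0.015. Conditional survival from age 6 to x is l_x / l_6.
  x=6: (0.015/0.015) × 876 = 876.0000
  x=7: (0.005/0.015) × 83 = 27.6667
  x=8: (0.003/0.015) × 574 = 114.8000
Sum = 876.0000 + 27.6667 + 114.8000 = 1018.4667

1018.47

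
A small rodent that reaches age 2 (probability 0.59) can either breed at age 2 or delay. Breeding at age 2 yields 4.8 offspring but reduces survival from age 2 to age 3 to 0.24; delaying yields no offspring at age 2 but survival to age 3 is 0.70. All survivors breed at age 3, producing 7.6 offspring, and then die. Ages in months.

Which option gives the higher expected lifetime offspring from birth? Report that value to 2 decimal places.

breed at age 2: R₀ = 0.59 × (4.8 + 0.24 × 7.6) = 0.59 × 6.6240 = 3.9082
delay to age 3: R₀ = 0.59 × (0.70 × 7.6) = 0.59 × 5.3200 = 3.1388
Higher: breed at age 2 (3.9082).

3.91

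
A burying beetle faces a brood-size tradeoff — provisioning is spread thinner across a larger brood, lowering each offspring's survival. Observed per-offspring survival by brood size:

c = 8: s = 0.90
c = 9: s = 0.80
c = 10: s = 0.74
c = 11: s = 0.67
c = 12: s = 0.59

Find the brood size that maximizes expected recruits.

10

Expected recruits = c × s(c):
  c=8: 8 × 0.90 = 7.200
  c=9: 9 × 0.80 = 7.200
  c=10: 10 × 0.74 = 7.400
  c=11: 11 × 0.67 = 7.370
  c=12: 12 × 0.59 = 7.080
Maximum at c = 10 (7.400 recruits).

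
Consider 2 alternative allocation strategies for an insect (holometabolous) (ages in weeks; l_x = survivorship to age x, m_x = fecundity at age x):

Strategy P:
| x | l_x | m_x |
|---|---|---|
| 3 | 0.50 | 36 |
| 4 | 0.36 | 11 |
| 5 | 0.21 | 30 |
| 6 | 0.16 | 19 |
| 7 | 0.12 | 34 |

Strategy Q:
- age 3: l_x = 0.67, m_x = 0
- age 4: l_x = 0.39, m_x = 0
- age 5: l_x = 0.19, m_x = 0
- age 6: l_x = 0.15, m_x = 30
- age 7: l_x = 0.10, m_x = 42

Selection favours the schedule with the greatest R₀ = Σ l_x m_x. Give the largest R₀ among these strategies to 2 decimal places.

35.38

Strategy P: R₀ = 0.50×36 + 0.36×11 + 0.21×30 + 0.16×19 + 0.12×34 = 35.3800
Strategy Q: R₀ = 0.67×0 + 0.39×0 + 0.19×0 + 0.15×30 + 0.10×42 = 8.7000
Highest R₀: strategy P with 35.3800.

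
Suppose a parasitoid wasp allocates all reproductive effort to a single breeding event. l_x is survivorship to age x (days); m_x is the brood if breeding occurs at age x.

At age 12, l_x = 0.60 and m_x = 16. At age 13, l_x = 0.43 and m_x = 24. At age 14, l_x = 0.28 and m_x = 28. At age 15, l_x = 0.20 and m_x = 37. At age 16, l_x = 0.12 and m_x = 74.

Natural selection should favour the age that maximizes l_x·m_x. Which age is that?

Expected offspring if breeding at age x = l_x × m_x:
  age 12: 0.60 × 16 = 9.600
  age 13: 0.43 × 24 = 10.320
  age 14: 0.28 × 28 = 7.840
  age 15: 0.20 × 37 = 7.400
  age 16: 0.12 × 74 = 8.880
Maximum at age 13 (10.320).

13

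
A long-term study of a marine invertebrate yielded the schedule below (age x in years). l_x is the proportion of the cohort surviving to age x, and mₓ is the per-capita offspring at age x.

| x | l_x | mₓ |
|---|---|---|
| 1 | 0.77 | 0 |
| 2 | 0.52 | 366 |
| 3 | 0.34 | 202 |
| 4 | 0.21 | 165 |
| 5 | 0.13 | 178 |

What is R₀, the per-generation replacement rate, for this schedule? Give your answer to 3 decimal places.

316.790

R₀ = Σ l_x mₓ:
  age 1: 0.77 × 0 = 0.0000
  age 2: 0.52 × 366 = 190.3200
  age 3: 0.34 × 202 = 68.6800
  age 4: 0.21 × 165 = 34.6500
  age 5: 0.13 × 178 = 23.1400
R₀ = 0.0000 + 190.3200 + 68.6800 + 34.6500 + 23.1400 = 316.7900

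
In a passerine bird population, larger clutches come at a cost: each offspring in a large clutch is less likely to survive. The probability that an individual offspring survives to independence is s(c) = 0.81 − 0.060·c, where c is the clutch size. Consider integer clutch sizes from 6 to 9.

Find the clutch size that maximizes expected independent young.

7

Expected independent young = c × s(c):
  c=6: 6 × 0.450 = 2.700
  c=7: 7 × 0.390 = 2.730
  c=8: 8 × 0.330 = 2.640
  c=9: 9 × 0.270 = 2.430
Maximum at c = 7 (2.730 independent young).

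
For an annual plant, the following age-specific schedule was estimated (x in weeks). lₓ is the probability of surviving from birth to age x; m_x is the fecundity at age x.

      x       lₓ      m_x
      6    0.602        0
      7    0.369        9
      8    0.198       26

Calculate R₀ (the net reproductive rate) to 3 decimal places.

R₀ = Σ lₓ m_x:
  age 6: 0.602 × 0 = 0.0000
  age 7: 0.369 × 9 = 3.3210
  age 8: 0.198 × 26 = 5.1480
R₀ = 0.0000 + 3.3210 + 5.1480 = 8.4690

8.469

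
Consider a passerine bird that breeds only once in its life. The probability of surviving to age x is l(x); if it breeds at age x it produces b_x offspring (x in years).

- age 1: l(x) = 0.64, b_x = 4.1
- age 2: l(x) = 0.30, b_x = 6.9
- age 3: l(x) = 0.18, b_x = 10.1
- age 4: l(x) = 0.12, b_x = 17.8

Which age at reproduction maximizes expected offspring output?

1

Expected offspring if breeding at age x = l(x) × b_x:
  age 1: 0.64 × 4.1 = 2.624
  age 2: 0.30 × 6.9 = 2.070
  age 3: 0.18 × 10.1 = 1.818
  age 4: 0.12 × 17.8 = 2.136
Maximum at age 1 (2.624).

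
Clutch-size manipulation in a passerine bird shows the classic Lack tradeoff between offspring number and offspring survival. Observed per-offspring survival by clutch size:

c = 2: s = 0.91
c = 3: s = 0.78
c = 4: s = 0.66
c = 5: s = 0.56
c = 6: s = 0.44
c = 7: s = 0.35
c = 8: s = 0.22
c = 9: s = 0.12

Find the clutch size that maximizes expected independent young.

Expected independent young = c × s(c):
  c=2: 2 × 0.91 = 1.820
  c=3: 3 × 0.78 = 2.340
  c=4: 4 × 0.66 = 2.640
  c=5: 5 × 0.56 = 2.800
  c=6: 6 × 0.44 = 2.640
  c=7: 7 × 0.35 = 2.450
  c=8: 8 × 0.22 = 1.760
  c=9: 9 × 0.12 = 1.080
Maximum at c = 5 (2.800 independent young).

5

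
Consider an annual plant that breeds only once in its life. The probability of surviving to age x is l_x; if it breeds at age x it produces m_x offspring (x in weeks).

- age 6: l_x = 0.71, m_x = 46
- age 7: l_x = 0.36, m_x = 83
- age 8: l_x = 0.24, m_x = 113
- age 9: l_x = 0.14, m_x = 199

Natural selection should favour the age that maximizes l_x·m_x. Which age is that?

Expected offspring if breeding at age x = l_x × m_x:
  age 6: 0.71 × 46 = 32.660
  age 7: 0.36 × 83 = 29.880
  age 8: 0.24 × 113 = 27.120
  age 9: 0.14 × 199 = 27.860
Maximum at age 6 (32.660).

6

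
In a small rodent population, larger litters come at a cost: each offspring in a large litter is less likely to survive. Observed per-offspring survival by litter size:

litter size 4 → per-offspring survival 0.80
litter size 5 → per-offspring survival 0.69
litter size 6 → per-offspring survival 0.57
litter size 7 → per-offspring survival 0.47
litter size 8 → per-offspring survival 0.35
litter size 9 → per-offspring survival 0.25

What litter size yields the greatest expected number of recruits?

5

Expected recruits = c × s(c):
  c=4: 4 × 0.80 = 3.200
  c=5: 5 × 0.69 = 3.450
  c=6: 6 × 0.57 = 3.420
  c=7: 7 × 0.47 = 3.290
  c=8: 8 × 0.35 = 2.800
  c=9: 9 × 0.25 = 2.250
Maximum at c = 5 (3.450 recruits).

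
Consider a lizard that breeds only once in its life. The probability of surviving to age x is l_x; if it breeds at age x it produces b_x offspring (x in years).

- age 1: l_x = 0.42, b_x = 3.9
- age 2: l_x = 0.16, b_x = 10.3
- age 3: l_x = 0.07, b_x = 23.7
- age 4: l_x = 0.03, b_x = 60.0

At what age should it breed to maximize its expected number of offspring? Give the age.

Expected offspring if breeding at age x = l_x × b_x:
  age 1: 0.42 × 3.9 = 1.638
  age 2: 0.16 × 10.3 = 1.648
  age 3: 0.07 × 23.7 = 1.659
  age 4: 0.03 × 60.0 = 1.800
Maximum at age 4 (1.800).

4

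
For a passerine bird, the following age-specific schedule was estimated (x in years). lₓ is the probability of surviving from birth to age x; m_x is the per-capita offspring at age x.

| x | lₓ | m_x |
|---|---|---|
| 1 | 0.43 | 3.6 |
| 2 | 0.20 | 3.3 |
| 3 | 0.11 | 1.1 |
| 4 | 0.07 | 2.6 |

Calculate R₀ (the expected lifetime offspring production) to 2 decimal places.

R₀ = Σ lₓ m_x:
  age 1: 0.43 × 3.6 = 1.5480
  age 2: 0.20 × 3.3 = 0.6600
  age 3: 0.11 × 1.1 = 0.1210
  age 4: 0.07 × 2.6 = 0.1820
R₀ = 1.5480 + 0.6600 + 0.1210 + 0.1820 = 2.5110

2.51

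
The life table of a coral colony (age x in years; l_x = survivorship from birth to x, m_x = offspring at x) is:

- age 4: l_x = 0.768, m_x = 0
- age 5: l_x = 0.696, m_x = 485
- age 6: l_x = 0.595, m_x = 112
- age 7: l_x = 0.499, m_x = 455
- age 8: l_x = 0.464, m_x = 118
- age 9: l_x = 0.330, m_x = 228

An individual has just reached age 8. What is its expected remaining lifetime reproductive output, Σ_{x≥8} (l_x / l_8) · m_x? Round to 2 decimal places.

280.16

l_8 = 0.464. Conditional survival from age 8 to x is l_x / l_8.
  x=8: (0.464/0.464) × 118 = 118.0000
  x=9: (0.330/0.464) × 228 = 162.1552
Sum = 118.0000 + 162.1552 = 280.1552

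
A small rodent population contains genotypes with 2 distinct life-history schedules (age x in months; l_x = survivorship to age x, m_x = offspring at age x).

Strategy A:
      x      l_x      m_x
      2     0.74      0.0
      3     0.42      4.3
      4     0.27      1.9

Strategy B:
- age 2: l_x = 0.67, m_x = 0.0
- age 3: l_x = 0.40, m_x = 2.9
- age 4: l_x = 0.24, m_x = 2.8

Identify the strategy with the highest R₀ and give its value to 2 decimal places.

2.32

Strategy A: R₀ = 0.74×0.0 + 0.42×4.3 + 0.27×1.9 = 2.3190
Strategy B: R₀ = 0.67×0.0 + 0.40×2.9 + 0.24×2.8 = 1.8320
Highest R₀: strategy A with 2.3190.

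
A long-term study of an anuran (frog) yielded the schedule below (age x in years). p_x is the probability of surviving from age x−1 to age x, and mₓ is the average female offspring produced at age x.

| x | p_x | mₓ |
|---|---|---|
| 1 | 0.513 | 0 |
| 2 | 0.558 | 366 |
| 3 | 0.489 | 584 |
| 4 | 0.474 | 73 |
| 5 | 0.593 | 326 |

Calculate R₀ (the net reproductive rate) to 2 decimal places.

Survivorship from birth: l_x = p_1·p_2·…·p_x.
  l_1 = 0.51300
  l_2 = 0.28625
  l_3 = 0.13998
  l_4 = 0.06635
  l_5 = 0.03935
R₀ = Σ l_x mₓ:
  age 1: 0.51300 × 0 = 0.0000
  age 2: 0.28625 × 366 = 104.7675
  age 3: 0.13998 × 584 = 81.7483
  age 4: 0.06635 × 73 = 4.8436
  age 5: 0.03935 × 326 = 12.8281
R₀ = 0.0000 + 104.7675 + 81.7483 + 4.8436 + 12.8281 = 204.1875

204.19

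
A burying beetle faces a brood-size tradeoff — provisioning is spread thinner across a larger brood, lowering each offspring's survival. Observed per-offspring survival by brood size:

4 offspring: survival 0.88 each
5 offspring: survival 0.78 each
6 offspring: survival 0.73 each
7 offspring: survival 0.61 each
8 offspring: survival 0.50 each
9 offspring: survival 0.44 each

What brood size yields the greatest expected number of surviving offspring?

6

Expected surviving offspring = c × s(c):
  c=4: 4 × 0.88 = 3.520
  c=5: 5 × 0.78 = 3.900
  c=6: 6 × 0.73 = 4.380
  c=7: 7 × 0.61 = 4.270
  c=8: 8 × 0.50 = 4.000
  c=9: 9 × 0.44 = 3.960
Maximum at c = 6 (4.380 surviving offspring).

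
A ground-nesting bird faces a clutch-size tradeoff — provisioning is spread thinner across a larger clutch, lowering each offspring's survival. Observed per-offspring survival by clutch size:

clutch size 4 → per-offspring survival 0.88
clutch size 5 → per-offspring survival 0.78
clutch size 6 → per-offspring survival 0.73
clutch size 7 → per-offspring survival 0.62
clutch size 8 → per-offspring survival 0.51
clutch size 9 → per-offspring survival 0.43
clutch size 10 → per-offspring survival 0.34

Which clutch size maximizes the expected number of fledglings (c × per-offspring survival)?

6

Expected fledglings = c × s(c):
  c=4: 4 × 0.88 = 3.520
  c=5: 5 × 0.78 = 3.900
  c=6: 6 × 0.73 = 4.380
  c=7: 7 × 0.62 = 4.340
  c=8: 8 × 0.51 = 4.080
  c=9: 9 × 0.43 = 3.870
  c=10: 10 × 0.34 = 3.400
Maximum at c = 6 (4.380 fledglings).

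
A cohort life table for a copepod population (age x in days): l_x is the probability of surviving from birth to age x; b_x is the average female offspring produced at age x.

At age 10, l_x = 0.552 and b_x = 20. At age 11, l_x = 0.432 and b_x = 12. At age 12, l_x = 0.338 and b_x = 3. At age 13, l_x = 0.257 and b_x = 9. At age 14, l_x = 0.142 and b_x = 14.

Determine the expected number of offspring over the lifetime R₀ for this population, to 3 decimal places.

R₀ = Σ l_x b_x:
  age 10: 0.552 × 20 = 11.0400
  age 11: 0.432 × 12 = 5.1840
  age 12: 0.338 × 3 = 1.0140
  age 13: 0.257 × 9 = 2.3130
  age 14: 0.142 × 14 = 1.9880
R₀ = 11.0400 + 5.1840 + 1.0140 + 2.3130 + 1.9880 = 21.5390

21.539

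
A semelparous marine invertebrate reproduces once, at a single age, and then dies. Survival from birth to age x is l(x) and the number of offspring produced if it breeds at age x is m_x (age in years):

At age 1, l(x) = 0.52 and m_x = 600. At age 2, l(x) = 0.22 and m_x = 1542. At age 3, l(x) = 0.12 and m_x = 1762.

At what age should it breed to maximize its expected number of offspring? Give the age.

Expected offspring if breeding at age x = l(x) × m_x:
  age 1: 0.52 × 600 = 312.000
  age 2: 0.22 × 1542 = 339.240
  age 3: 0.12 × 1762 = 211.440
Maximum at age 2 (339.240).

2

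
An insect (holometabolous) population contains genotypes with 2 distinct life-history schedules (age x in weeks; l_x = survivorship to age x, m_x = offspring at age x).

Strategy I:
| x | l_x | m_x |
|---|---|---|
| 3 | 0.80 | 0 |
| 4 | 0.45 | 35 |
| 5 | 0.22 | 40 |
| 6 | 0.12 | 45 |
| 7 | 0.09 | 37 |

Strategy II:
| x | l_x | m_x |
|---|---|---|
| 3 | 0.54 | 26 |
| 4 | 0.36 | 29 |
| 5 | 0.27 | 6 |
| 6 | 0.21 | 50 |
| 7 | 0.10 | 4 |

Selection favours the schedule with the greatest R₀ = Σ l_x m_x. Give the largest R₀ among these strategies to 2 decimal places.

37.00

Strategy I: R₀ = 0.80×0 + 0.45×35 + 0.22×40 + 0.12×45 + 0.09×37 = 33.2800
Strategy II: R₀ = 0.54×26 + 0.36×29 + 0.27×6 + 0.21×50 + 0.10×4 = 37.0000
Highest R₀: strategy II with 37.0000.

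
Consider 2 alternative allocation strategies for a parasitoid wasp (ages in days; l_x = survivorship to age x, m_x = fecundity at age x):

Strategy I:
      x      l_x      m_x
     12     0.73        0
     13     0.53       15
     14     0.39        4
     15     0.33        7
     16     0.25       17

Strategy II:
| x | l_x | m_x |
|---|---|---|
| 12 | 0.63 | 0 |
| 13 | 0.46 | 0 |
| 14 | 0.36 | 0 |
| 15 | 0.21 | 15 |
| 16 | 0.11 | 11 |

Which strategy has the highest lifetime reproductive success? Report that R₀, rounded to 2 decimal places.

16.07

Strategy I: R₀ = 0.73×0 + 0.53×15 + 0.39×4 + 0.33×7 + 0.25×17 = 16.0700
Strategy II: R₀ = 0.63×0 + 0.46×0 + 0.36×0 + 0.21×15 + 0.11×11 = 4.3600
Highest R₀: strategy I with 16.0700.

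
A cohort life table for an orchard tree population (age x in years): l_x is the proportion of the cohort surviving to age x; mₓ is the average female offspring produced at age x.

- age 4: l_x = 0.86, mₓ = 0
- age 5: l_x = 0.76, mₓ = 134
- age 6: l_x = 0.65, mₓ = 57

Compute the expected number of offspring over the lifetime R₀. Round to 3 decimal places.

R₀ = Σ l_x mₓ:
  age 4: 0.86 × 0 = 0.0000
  age 5: 0.76 × 134 = 101.8400
  age 6: 0.65 × 57 = 37.0500
R₀ = 0.0000 + 101.8400 + 37.0500 = 138.8900

138.890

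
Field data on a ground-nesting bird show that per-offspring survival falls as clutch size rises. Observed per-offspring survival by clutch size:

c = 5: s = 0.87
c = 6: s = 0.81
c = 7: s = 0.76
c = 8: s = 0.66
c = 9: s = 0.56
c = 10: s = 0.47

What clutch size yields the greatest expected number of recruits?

Expected recruits = c × s(c):
  c=5: 5 × 0.87 = 4.350
  c=6: 6 × 0.81 = 4.860
  c=7: 7 × 0.76 = 5.320
  c=8: 8 × 0.66 = 5.280
  c=9: 9 × 0.56 = 5.040
  c=10: 10 × 0.47 = 4.700
Maximum at c = 7 (5.320 recruits).

7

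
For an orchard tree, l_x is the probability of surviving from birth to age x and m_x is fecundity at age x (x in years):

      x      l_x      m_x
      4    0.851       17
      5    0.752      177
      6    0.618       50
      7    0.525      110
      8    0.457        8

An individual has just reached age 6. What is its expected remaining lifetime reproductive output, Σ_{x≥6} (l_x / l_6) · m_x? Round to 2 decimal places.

149.36

l_6 = 0.618. Conditional survival from age 6 to x is l_x / l_6.
  x=6: (0.618/0.618) × 50 = 50.0000
  x=7: (0.525/0.618) × 110 = 93.4466
  x=8: (0.457/0.618) × 8 = 5.9159
Sum = 50.0000 + 93.4466 + 5.9159 = 149.3625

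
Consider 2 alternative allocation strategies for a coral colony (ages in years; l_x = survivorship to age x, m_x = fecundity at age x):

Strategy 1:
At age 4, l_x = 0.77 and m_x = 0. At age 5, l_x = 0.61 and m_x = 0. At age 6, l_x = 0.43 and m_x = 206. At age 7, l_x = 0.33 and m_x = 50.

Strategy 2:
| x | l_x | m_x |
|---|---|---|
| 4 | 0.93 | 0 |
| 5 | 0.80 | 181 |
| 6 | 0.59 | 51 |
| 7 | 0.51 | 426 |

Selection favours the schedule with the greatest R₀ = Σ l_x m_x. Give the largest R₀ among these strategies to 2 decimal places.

Strategy 1: R₀ = 0.77×0 + 0.61×0 + 0.43×206 + 0.33×50 = 105.0800
Strategy 2: R₀ = 0.93×0 + 0.80×181 + 0.59×51 + 0.51×426 = 392.1500
Highest R₀: strategy 2 with 392.1500.

392.15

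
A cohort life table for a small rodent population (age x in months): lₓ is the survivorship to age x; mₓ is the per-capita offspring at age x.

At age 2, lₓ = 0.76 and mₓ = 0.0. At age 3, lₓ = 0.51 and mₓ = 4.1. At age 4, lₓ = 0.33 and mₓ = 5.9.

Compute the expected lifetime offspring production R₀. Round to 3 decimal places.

R₀ = Σ lₓ mₓ:
  age 2: 0.76 × 0.0 = 0.0000
  age 3: 0.51 × 4.1 = 2.0910
  age 4: 0.33 × 5.9 = 1.9470
R₀ = 0.0000 + 2.0910 + 1.9470 = 4.0380

4.038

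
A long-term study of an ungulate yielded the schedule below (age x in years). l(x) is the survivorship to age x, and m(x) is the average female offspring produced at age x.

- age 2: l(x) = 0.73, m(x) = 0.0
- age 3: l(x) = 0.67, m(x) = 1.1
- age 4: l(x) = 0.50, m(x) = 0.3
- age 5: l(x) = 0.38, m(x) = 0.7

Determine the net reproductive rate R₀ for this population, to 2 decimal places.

1.15

R₀ = Σ l(x) m(x):
  age 2: 0.73 × 0.0 = 0.0000
  age 3: 0.67 × 1.1 = 0.7370
  age 4: 0.50 × 0.3 = 0.1500
  age 5: 0.38 × 0.7 = 0.2660
R₀ = 0.0000 + 0.7370 + 0.1500 + 0.2660 = 1.1530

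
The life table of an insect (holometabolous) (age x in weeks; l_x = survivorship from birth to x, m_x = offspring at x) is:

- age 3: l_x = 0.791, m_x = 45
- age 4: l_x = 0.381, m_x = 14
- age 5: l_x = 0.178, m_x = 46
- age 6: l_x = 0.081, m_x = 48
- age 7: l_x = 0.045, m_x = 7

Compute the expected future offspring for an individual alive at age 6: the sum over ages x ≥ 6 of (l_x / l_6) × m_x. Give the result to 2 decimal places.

51.89

l_6 = 0.081. Conditional survival from age 6 to x is l_x / l_6.
  x=6: (0.081/0.081) × 48 = 48.0000
  x=7: (0.045/0.081) × 7 = 3.8889
Sum = 48.0000 + 3.8889 = 51.8889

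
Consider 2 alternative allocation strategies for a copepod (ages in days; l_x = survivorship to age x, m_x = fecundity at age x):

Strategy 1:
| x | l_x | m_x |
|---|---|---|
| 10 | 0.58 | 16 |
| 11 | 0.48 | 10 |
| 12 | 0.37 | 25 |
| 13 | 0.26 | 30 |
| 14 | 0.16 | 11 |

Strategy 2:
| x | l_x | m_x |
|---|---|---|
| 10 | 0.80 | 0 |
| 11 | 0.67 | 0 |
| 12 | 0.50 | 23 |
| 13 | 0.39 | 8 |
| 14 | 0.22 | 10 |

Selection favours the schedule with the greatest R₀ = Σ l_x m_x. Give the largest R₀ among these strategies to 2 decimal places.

Strategy 1: R₀ = 0.58×16 + 0.48×10 + 0.37×25 + 0.26×30 + 0.16×11 = 32.8900
Strategy 2: R₀ = 0.80×0 + 0.67×0 + 0.50×23 + 0.39×8 + 0.22×10 = 16.8200
Highest R₀: strategy 1 with 32.8900.

32.89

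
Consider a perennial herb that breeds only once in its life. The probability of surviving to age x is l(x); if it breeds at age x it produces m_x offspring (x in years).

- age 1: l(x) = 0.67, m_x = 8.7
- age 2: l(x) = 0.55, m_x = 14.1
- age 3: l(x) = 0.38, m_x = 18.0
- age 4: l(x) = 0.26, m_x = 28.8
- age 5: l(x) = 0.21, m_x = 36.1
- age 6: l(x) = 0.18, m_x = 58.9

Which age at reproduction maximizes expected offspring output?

6

Expected offspring if breeding at age x = l(x) × m_x:
  age 1: 0.67 × 8.7 = 5.829
  age 2: 0.55 × 14.1 = 7.755
  age 3: 0.38 × 18.0 = 6.840
  age 4: 0.26 × 28.8 = 7.488
  age 5: 0.21 × 36.1 = 7.581
  age 6: 0.18 × 58.9 = 10.602
Maximum at age 6 (10.602).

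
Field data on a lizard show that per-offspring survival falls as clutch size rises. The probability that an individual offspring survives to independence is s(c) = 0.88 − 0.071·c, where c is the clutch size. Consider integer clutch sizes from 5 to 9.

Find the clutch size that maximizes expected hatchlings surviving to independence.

Expected hatchlings surviving to independence = c × s(c):
  c=5: 5 × 0.525 = 2.625
  c=6: 6 × 0.454 = 2.724
  c=7: 7 × 0.383 = 2.681
  c=8: 8 × 0.312 = 2.496
  c=9: 9 × 0.241 = 2.169
Maximum at c = 6 (2.724 hatchlings surviving to independence).

6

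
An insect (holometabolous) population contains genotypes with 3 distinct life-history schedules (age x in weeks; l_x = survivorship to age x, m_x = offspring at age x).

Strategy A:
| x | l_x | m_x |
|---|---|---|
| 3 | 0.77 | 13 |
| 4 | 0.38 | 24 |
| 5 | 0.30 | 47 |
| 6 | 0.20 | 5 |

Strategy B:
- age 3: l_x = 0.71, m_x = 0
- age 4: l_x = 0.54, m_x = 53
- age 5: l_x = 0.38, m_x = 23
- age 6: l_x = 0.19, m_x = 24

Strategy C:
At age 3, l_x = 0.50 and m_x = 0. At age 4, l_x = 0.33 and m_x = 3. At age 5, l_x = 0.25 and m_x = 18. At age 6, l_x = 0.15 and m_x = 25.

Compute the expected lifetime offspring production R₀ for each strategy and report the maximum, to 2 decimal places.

Strategy A: R₀ = 0.77×13 + 0.38×24 + 0.30×47 + 0.20×5 = 34.2300
Strategy B: R₀ = 0.71×0 + 0.54×53 + 0.38×23 + 0.19×24 = 41.9200
Strategy C: R₀ = 0.50×0 + 0.33×3 + 0.25×18 + 0.15×25 = 9.2400
Highest R₀: strategy B with 41.9200.

41.92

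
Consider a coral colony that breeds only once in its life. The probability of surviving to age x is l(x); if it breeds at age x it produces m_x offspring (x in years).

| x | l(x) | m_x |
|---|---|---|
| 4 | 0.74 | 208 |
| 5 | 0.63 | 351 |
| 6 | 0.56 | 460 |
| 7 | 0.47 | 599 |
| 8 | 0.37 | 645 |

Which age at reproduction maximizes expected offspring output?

7

Expected offspring if breeding at age x = l(x) × m_x:
  age 4: 0.74 × 208 = 153.920
  age 5: 0.63 × 351 = 221.130
  age 6: 0.56 × 460 = 257.600
  age 7: 0.47 × 599 = 281.530
  age 8: 0.37 × 645 = 238.650
Maximum at age 7 (281.530).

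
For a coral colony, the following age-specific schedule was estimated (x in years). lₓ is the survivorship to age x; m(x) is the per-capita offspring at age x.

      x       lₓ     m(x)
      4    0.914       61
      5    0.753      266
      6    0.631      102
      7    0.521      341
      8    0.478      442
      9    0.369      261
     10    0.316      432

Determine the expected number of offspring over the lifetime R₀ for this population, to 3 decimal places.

942.172

R₀ = Σ lₓ m(x):
  age 4: 0.914 × 61 = 55.7540
  age 5: 0.753 × 266 = 200.2980
  age 6: 0.631 × 102 = 64.3620
  age 7: 0.521 × 341 = 177.6610
  age 8: 0.478 × 442 = 211.2760
  age 9: 0.369 × 261 = 96.3090
  age 10: 0.316 × 432 = 136.5120
R₀ = 55.7540 + 200.2980 + 64.3620 + 177.6610 + 211.2760 + 96.3090 + 136.5120 = 942.1720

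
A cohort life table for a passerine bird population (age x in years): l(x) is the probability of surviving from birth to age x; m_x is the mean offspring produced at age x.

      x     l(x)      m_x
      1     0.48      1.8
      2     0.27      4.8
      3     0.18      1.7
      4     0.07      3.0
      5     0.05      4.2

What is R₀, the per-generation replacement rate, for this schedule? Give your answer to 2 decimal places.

R₀ = Σ l(x) m_x:
  age 1: 0.48 × 1.8 = 0.8640
  age 2: 0.27 × 4.8 = 1.2960
  age 3: 0.18 × 1.7 = 0.3060
  age 4: 0.07 × 3.0 = 0.2100
  age 5: 0.05 × 4.2 = 0.2100
R₀ = 0.8640 + 1.2960 + 0.3060 + 0.2100 + 0.2100 = 2.8860

2.89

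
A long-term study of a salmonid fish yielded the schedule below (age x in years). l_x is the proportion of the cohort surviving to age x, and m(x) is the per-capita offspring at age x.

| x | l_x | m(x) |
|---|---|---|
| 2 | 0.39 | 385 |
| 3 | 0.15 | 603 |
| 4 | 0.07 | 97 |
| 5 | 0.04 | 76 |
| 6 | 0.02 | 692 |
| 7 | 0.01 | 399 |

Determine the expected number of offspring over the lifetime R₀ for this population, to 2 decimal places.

268.26

R₀ = Σ l_x m(x):
  age 2: 0.39 × 385 = 150.1500
  age 3: 0.15 × 603 = 90.4500
  age 4: 0.07 × 97 = 6.7900
  age 5: 0.04 × 76 = 3.0400
  age 6: 0.02 × 692 = 13.8400
  age 7: 0.01 × 399 = 3.9900
R₀ = 150.1500 + 90.4500 + 6.7900 + 3.0400 + 13.8400 + 3.9900 = 268.2600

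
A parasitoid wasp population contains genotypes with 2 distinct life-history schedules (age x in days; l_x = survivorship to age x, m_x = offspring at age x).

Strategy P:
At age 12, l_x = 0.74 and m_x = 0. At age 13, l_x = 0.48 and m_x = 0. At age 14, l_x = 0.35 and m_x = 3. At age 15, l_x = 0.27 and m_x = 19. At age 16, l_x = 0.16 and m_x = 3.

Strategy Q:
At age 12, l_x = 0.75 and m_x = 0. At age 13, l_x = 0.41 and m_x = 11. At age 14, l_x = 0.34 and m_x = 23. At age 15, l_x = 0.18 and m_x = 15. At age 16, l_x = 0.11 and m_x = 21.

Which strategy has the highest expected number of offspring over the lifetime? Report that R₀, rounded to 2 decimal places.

Strategy P: R₀ = 0.74×0 + 0.48×0 + 0.35×3 + 0.27×19 + 0.16×3 = 6.6600
Strategy Q: R₀ = 0.75×0 + 0.41×11 + 0.34×23 + 0.18×15 + 0.11×21 = 17.3400
Highest R₀: strategy Q with 17.3400.

17.34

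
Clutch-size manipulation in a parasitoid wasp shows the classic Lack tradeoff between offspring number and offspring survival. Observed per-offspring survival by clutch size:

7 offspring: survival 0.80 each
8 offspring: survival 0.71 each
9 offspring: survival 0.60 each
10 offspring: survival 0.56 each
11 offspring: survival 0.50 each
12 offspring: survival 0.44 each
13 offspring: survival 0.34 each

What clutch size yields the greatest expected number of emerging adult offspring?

8

Expected emerging adult offspring = c × s(c):
  c=7: 7 × 0.80 = 5.600
  c=8: 8 × 0.71 = 5.680
  c=9: 9 × 0.60 = 5.400
  c=10: 10 × 0.56 = 5.600
  c=11: 11 × 0.50 = 5.500
  c=12: 12 × 0.44 = 5.280
  c=13: 13 × 0.34 = 4.420
Maximum at c = 8 (5.680 emerging adult offspring).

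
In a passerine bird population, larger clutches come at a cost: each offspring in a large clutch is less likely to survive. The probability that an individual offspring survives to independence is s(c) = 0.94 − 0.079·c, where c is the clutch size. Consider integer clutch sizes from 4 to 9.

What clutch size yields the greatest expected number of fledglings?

6

Expected fledglings = c × s(c):
  c=4: 4 × 0.624 = 2.496
  c=5: 5 × 0.545 = 2.725
  c=6: 6 × 0.466 = 2.796
  c=7: 7 × 0.387 = 2.709
  c=8: 8 × 0.308 = 2.464
  c=9: 9 × 0.229 = 2.061
Maximum at c = 6 (2.796 fledglings).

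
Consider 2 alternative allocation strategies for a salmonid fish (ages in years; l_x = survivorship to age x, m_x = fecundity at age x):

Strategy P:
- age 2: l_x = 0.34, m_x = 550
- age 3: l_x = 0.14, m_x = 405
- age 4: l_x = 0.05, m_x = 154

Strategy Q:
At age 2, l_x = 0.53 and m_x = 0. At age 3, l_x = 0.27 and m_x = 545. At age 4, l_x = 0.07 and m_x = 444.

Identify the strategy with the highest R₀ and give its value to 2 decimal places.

Strategy P: R₀ = 0.34×550 + 0.14×405 + 0.05×154 = 251.4000
Strategy Q: R₀ = 0.53×0 + 0.27×545 + 0.07×444 = 178.2300
Highest R₀: strategy P with 251.4000.

251.40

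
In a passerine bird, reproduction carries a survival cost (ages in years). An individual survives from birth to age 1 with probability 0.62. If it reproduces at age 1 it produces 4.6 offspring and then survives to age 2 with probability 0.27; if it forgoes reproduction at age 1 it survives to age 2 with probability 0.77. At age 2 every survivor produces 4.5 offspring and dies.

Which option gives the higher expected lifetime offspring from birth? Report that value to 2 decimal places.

breed at age 1: R₀ = 0.62 × (4.6 + 0.27 × 4.5) = 0.62 × 5.8150 = 3.6053
delay to age 2: R₀ = 0.62 × (0.77 × 4.5) = 0.62 × 3.4650 = 2.1483
Higher: breed at age 1 (3.6053).

3.61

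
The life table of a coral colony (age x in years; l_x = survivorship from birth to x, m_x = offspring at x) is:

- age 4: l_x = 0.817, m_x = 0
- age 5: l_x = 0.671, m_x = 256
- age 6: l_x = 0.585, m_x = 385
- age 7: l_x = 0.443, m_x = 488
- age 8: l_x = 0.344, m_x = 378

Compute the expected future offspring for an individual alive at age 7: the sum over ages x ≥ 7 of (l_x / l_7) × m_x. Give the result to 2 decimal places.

l_7 = 0.443. Conditional survival from age 7 to x is l_x / l_7.
  x=7: (0.443/0.443) × 488 = 488.0000
  x=8: (0.344/0.443) × 378 = 293.5260
Sum = 488.0000 + 293.5260 = 781.5260

781.53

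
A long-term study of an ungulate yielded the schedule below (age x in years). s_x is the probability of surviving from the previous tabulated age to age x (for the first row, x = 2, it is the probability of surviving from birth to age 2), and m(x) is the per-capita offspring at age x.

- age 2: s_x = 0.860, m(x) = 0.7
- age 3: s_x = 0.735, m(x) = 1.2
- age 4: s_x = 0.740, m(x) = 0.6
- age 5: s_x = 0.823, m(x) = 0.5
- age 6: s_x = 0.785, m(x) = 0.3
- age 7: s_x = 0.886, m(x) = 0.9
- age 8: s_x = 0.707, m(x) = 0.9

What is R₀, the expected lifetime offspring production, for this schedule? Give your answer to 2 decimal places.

2.34

Survivorship from birth: l_x = s_2·s_3·…·s_x.
  l_2 = 0.86000
  l_3 = 0.63210
  l_4 = 0.46775
  l_5 = 0.38496
  l_6 = 0.30219
  l_7 = 0.26774
  l_8 = 0.18930
R₀ = Σ l_x m(x):
  age 2: 0.86000 × 0.7 = 0.6020
  age 3: 0.63210 × 1.2 = 0.7585
  age 4: 0.46775 × 0.6 = 0.2807
  age 5: 0.38496 × 0.5 = 0.1925
  age 6: 0.30219 × 0.3 = 0.0907
  age 7: 0.26774 × 0.9 = 0.2410
  age 8: 0.18930 × 0.9 = 0.1704
R₀ = 0.6020 + 0.7585 + 0.2807 + 0.1925 + 0.0907 + 0.2410 + 0.1704 = 2.3356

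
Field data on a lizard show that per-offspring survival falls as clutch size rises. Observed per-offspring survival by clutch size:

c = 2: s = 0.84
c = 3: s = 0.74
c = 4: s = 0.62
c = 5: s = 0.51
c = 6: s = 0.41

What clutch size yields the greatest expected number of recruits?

Expected recruits = c × s(c):
  c=2: 2 × 0.84 = 1.680
  c=3: 3 × 0.74 = 2.220
  c=4: 4 × 0.62 = 2.480
  c=5: 5 × 0.51 = 2.550
  c=6: 6 × 0.41 = 2.460
Maximum at c = 5 (2.550 recruits).

5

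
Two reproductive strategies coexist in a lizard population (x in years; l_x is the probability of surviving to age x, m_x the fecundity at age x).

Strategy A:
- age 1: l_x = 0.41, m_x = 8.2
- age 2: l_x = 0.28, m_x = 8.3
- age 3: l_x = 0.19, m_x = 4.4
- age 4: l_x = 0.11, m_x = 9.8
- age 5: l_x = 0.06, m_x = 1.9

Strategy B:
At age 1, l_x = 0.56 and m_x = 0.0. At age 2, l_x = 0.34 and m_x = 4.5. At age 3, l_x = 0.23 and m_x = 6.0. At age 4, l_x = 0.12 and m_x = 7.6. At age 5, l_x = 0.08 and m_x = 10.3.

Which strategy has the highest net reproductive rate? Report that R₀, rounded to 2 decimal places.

Strategy A: R₀ = 0.41×8.2 + 0.28×8.3 + 0.19×4.4 + 0.11×9.8 + 0.06×1.9 = 7.7140
Strategy B: R₀ = 0.56×0.0 + 0.34×4.5 + 0.23×6.0 + 0.12×7.6 + 0.08×10.3 = 4.6460
Highest R₀: strategy A with 7.7140.

7.71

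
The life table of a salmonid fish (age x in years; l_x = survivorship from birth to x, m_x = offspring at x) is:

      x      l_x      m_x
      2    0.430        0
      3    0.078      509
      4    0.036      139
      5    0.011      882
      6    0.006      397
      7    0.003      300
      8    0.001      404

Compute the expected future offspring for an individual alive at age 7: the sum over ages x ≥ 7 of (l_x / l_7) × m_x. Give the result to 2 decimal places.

434.67

l_7 = 0.003. Conditional survival from age 7 to x is l_x / l_7.
  x=7: (0.003/0.003) × 300 = 300.0000
  x=8: (0.001/0.003) × 404 = 134.6667
Sum = 300.0000 + 134.6667 = 434.6667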